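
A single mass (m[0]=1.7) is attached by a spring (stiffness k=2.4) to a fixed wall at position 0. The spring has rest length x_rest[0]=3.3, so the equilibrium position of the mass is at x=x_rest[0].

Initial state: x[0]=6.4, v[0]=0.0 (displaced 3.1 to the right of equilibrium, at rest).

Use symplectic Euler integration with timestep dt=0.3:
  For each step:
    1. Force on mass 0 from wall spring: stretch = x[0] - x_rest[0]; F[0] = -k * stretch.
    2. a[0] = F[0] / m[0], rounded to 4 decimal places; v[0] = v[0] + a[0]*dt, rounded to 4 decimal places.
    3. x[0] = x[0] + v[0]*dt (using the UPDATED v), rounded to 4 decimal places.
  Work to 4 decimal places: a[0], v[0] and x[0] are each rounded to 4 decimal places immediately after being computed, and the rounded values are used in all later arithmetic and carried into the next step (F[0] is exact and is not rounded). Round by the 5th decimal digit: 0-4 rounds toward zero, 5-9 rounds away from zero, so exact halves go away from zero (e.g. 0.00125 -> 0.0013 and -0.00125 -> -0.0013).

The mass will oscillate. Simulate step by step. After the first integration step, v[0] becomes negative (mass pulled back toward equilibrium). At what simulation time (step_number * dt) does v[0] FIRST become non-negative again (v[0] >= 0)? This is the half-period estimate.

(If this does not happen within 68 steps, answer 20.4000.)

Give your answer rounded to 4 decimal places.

Answer: 2.7000

Derivation:
Step 0: x=[6.4000] v=[0.0000]
Step 1: x=[6.0061] v=[-1.3130]
Step 2: x=[5.2684] v=[-2.4591]
Step 3: x=[4.2806] v=[-3.2928]
Step 4: x=[3.1682] v=[-3.7081]
Step 5: x=[2.0725] v=[-3.6523]
Step 6: x=[1.1328] v=[-3.1324]
Step 7: x=[0.4685] v=[-2.2145]
Step 8: x=[0.1639] v=[-1.0153]
Step 9: x=[0.2578] v=[0.3129]
First v>=0 after going negative at step 9, time=2.7000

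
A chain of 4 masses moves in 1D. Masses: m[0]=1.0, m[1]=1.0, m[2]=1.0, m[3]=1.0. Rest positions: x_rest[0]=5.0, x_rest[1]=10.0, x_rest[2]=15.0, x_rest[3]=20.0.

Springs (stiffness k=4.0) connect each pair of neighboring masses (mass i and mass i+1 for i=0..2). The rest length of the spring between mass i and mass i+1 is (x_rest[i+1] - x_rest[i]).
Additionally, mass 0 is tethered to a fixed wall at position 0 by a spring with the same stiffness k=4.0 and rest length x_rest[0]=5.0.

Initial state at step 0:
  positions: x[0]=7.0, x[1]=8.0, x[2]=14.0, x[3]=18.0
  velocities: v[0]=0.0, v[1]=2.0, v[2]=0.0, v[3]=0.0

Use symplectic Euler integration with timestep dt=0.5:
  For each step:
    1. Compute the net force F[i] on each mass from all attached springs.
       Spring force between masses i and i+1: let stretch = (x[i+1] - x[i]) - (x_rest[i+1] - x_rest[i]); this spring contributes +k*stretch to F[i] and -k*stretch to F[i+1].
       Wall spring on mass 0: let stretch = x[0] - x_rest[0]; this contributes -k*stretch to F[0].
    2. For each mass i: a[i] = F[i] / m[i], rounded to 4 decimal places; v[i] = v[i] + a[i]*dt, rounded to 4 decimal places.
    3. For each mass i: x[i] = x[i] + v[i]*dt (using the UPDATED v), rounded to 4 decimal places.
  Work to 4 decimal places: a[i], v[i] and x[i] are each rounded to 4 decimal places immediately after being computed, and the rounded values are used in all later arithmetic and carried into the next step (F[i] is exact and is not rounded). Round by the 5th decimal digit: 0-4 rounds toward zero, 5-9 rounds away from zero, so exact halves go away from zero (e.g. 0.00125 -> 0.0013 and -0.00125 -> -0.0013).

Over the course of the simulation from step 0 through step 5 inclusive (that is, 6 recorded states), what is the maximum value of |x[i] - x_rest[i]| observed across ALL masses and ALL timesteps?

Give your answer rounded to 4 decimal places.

Answer: 5.0000

Derivation:
Step 0: x=[7.0000 8.0000 14.0000 18.0000] v=[0.0000 2.0000 0.0000 0.0000]
Step 1: x=[1.0000 14.0000 12.0000 19.0000] v=[-12.0000 12.0000 -4.0000 2.0000]
Step 2: x=[7.0000 5.0000 19.0000 18.0000] v=[12.0000 -18.0000 14.0000 -2.0000]
Step 3: x=[4.0000 12.0000 11.0000 23.0000] v=[-6.0000 14.0000 -16.0000 10.0000]
Step 4: x=[5.0000 10.0000 16.0000 21.0000] v=[2.0000 -4.0000 10.0000 -4.0000]
Step 5: x=[6.0000 9.0000 20.0000 19.0000] v=[2.0000 -2.0000 8.0000 -4.0000]
Max displacement = 5.0000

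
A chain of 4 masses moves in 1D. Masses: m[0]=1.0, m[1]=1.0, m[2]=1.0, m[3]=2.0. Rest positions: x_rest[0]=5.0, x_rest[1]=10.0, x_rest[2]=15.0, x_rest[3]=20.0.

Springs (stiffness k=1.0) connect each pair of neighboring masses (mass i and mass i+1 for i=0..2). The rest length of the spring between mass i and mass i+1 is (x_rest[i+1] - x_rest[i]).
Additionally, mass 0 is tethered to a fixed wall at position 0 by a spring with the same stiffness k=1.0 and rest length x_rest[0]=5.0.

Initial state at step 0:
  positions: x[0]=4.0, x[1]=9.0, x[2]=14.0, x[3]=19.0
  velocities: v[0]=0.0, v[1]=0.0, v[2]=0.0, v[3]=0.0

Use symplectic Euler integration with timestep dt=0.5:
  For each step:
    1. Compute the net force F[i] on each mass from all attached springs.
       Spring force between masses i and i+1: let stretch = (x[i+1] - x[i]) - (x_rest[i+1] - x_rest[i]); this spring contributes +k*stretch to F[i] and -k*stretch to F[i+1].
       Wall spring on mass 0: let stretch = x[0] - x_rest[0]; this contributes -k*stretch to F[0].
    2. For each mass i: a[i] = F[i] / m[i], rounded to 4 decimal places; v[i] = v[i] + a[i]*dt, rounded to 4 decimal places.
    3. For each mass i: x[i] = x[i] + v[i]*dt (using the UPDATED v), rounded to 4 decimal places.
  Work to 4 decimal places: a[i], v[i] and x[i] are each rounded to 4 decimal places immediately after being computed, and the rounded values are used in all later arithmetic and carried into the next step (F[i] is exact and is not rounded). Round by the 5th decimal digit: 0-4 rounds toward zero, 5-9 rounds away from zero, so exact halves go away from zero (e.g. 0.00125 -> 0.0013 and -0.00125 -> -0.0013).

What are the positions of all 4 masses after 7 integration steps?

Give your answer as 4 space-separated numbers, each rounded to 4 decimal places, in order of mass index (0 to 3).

Step 0: x=[4.0000 9.0000 14.0000 19.0000] v=[0.0000 0.0000 0.0000 0.0000]
Step 1: x=[4.2500 9.0000 14.0000 19.0000] v=[0.5000 0.0000 0.0000 0.0000]
Step 2: x=[4.6250 9.0625 14.0000 19.0000] v=[0.7500 0.1250 0.0000 0.0000]
Step 3: x=[4.9532 9.2500 14.0157 19.0000] v=[0.6563 0.3750 0.0313 0.0000]
Step 4: x=[5.1173 9.5548 14.0860 19.0020] v=[0.3281 0.6095 0.1406 0.0040]
Step 5: x=[5.1114 9.8830 14.2525 19.0145] v=[-0.0118 0.6564 0.3330 0.0250]
Step 6: x=[5.0206 10.1107 14.5172 19.0568] v=[-0.1817 0.4554 0.5293 0.0845]
Step 7: x=[4.9471 10.1675 14.8152 19.1566] v=[-0.1470 0.1136 0.5959 0.1996]

Answer: 4.9471 10.1675 14.8152 19.1566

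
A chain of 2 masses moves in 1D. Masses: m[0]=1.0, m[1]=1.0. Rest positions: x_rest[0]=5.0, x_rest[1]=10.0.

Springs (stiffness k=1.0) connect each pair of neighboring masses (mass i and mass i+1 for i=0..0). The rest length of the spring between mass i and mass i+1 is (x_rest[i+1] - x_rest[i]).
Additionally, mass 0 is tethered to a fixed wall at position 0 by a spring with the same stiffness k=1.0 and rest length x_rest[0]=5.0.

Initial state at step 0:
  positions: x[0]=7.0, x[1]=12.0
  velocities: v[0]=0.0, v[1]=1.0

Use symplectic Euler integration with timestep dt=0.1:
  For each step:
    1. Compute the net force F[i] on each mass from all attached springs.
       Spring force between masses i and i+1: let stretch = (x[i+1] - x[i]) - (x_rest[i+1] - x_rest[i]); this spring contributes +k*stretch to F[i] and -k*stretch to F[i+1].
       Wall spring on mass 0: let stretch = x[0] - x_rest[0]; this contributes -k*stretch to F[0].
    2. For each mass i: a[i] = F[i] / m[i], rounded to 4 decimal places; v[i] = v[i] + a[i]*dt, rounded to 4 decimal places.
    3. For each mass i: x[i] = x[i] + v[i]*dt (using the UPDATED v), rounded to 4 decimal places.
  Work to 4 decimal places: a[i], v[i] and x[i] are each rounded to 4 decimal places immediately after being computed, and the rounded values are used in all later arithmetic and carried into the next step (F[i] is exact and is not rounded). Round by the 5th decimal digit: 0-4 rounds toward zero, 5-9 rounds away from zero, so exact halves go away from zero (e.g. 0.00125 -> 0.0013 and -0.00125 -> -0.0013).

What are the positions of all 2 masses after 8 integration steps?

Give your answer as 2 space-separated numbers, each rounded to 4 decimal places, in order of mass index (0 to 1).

Step 0: x=[7.0000 12.0000] v=[0.0000 1.0000]
Step 1: x=[6.9800 12.1000] v=[-0.2000 1.0000]
Step 2: x=[6.9414 12.1988] v=[-0.3860 0.9880]
Step 3: x=[6.8860 12.2950] v=[-0.5544 0.9623]
Step 4: x=[6.8158 12.3871] v=[-0.7021 0.9214]
Step 5: x=[6.7331 12.4735] v=[-0.8266 0.8643]
Step 6: x=[6.6405 12.5525] v=[-0.9259 0.7903]
Step 7: x=[6.5406 12.6224] v=[-0.9988 0.6991]
Step 8: x=[6.4361 12.6815] v=[-1.0447 0.5909]

Answer: 6.4361 12.6815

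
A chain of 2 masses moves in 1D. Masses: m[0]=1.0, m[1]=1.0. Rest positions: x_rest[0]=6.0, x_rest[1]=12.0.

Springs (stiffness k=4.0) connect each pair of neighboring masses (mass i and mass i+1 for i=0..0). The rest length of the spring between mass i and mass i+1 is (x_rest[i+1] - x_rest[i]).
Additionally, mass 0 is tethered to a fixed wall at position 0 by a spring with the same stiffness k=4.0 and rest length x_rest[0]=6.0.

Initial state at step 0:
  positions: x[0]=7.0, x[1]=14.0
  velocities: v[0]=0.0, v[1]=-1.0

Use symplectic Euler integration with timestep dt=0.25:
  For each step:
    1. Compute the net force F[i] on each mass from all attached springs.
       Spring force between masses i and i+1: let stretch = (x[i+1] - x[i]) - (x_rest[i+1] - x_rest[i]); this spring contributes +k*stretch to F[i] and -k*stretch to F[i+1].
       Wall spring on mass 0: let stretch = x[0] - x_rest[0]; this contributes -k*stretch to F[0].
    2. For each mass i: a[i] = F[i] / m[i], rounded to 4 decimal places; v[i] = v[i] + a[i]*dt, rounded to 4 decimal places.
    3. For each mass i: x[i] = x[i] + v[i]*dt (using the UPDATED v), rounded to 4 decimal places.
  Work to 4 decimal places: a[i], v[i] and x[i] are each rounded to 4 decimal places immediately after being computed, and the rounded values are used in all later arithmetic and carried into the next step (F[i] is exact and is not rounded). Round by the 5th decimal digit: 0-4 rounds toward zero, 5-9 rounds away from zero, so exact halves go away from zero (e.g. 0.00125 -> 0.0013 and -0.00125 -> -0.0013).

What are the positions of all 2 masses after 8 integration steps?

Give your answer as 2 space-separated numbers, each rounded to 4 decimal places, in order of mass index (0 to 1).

Step 0: x=[7.0000 14.0000] v=[0.0000 -1.0000]
Step 1: x=[7.0000 13.5000] v=[0.0000 -2.0000]
Step 2: x=[6.8750 12.8750] v=[-0.5000 -2.5000]
Step 3: x=[6.5313 12.2500] v=[-1.3750 -2.5000]
Step 4: x=[5.9844 11.6953] v=[-2.1876 -2.2187]
Step 5: x=[5.3691 11.2129] v=[-2.4611 -1.9296]
Step 6: x=[4.8725 10.7696] v=[-1.9864 -1.7734]
Step 7: x=[4.6321 10.3520] v=[-0.9618 -1.6705]
Step 8: x=[4.6636 10.0044] v=[0.1260 -1.3904]

Answer: 4.6636 10.0044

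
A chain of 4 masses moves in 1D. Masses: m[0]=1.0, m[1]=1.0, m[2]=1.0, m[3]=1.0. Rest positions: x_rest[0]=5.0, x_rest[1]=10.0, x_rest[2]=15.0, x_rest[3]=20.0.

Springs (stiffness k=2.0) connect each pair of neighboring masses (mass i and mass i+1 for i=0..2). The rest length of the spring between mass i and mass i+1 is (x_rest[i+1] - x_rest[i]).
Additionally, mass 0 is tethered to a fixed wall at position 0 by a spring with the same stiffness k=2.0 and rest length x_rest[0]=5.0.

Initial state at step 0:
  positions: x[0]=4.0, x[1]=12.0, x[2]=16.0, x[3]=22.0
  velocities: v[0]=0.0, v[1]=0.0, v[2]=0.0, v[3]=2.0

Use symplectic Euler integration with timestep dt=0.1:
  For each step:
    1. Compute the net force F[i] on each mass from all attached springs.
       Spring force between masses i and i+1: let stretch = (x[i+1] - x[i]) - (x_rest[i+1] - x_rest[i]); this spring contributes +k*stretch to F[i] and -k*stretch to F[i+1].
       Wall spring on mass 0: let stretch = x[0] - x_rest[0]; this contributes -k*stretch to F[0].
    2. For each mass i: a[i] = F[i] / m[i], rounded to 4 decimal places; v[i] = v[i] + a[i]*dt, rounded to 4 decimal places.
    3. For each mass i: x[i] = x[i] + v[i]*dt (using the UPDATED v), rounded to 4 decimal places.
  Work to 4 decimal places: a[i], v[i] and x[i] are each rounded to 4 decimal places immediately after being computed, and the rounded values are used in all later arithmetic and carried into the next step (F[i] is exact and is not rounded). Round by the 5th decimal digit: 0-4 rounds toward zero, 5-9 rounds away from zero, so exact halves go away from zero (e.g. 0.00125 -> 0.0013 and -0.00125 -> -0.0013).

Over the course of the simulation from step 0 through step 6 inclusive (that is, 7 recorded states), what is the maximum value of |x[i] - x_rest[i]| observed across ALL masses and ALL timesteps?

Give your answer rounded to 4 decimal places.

Answer: 2.7250

Derivation:
Step 0: x=[4.0000 12.0000 16.0000 22.0000] v=[0.0000 0.0000 0.0000 2.0000]
Step 1: x=[4.0800 11.9200 16.0400 22.1800] v=[0.8000 -0.8000 0.4000 1.8000]
Step 2: x=[4.2352 11.7656 16.1204 22.3372] v=[1.5520 -1.5440 0.8040 1.5720]
Step 3: x=[4.4563 11.5477 16.2380 22.4701] v=[2.2110 -2.1791 1.1764 1.3286]
Step 4: x=[4.7301 11.2818 16.3865 22.5783] v=[2.7380 -2.6593 1.4848 1.0822]
Step 5: x=[5.0403 10.9869 16.5567 22.6627] v=[3.1023 -2.9487 1.7022 0.8438]
Step 6: x=[5.3687 10.6845 16.7376 22.7250] v=[3.2836 -3.0241 1.8094 0.6226]
Max displacement = 2.7250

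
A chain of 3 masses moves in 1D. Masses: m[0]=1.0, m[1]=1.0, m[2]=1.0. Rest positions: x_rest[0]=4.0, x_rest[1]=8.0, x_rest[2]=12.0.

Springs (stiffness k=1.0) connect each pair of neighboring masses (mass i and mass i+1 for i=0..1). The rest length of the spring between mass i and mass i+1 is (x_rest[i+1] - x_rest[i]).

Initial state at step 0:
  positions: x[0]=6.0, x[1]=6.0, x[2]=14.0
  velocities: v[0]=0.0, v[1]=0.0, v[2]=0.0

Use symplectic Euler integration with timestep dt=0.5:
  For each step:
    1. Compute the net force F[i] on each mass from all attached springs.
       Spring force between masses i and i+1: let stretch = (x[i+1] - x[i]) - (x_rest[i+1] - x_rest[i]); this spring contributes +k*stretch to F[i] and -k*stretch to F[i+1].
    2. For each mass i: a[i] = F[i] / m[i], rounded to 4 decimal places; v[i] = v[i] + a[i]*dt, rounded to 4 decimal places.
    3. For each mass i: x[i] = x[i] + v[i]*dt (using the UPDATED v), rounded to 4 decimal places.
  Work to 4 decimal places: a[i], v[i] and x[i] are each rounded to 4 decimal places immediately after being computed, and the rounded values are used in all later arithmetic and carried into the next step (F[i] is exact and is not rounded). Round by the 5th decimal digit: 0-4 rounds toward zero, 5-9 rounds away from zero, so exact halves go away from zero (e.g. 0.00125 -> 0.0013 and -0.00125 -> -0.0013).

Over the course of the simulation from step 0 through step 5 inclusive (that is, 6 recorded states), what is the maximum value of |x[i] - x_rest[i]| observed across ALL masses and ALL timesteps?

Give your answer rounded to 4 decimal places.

Step 0: x=[6.0000 6.0000 14.0000] v=[0.0000 0.0000 0.0000]
Step 1: x=[5.0000 8.0000 13.0000] v=[-2.0000 4.0000 -2.0000]
Step 2: x=[3.7500 10.5000 11.7500] v=[-2.5000 5.0000 -2.5000]
Step 3: x=[3.1875 11.6250 11.1875] v=[-1.1250 2.2500 -1.1250]
Step 4: x=[3.7344 10.5313 11.7344] v=[1.0938 -2.1875 1.0938]
Step 5: x=[4.9806 8.0391 12.9806] v=[2.4923 -4.9844 2.4923]
Max displacement = 3.6250

Answer: 3.6250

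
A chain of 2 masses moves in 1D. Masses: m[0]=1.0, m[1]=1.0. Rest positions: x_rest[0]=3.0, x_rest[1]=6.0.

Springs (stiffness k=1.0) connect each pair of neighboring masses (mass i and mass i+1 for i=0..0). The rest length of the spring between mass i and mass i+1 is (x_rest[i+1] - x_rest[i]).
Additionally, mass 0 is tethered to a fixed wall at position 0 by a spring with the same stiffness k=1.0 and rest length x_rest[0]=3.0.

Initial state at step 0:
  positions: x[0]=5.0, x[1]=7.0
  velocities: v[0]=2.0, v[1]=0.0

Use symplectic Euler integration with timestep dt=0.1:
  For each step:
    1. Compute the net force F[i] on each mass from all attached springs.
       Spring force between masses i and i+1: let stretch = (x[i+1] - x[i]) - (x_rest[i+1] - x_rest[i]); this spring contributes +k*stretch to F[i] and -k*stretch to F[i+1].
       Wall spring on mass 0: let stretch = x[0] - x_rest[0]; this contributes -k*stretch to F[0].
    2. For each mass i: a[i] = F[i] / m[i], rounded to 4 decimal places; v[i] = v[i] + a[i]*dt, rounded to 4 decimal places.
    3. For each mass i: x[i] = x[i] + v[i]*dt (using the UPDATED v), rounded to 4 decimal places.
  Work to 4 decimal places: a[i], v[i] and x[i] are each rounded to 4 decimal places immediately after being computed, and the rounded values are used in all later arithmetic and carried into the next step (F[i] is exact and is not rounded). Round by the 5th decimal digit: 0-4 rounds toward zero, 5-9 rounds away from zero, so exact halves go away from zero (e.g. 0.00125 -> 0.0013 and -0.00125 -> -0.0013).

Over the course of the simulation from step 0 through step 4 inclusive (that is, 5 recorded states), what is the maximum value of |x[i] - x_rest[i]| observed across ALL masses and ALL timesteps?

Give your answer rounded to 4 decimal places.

Answer: 2.4710

Derivation:
Step 0: x=[5.0000 7.0000] v=[2.0000 0.0000]
Step 1: x=[5.1700 7.0100] v=[1.7000 0.1000]
Step 2: x=[5.3067 7.0316] v=[1.3670 0.2160]
Step 3: x=[5.4076 7.0660] v=[1.0088 0.3435]
Step 4: x=[5.4710 7.1138] v=[0.6339 0.4777]
Max displacement = 2.4710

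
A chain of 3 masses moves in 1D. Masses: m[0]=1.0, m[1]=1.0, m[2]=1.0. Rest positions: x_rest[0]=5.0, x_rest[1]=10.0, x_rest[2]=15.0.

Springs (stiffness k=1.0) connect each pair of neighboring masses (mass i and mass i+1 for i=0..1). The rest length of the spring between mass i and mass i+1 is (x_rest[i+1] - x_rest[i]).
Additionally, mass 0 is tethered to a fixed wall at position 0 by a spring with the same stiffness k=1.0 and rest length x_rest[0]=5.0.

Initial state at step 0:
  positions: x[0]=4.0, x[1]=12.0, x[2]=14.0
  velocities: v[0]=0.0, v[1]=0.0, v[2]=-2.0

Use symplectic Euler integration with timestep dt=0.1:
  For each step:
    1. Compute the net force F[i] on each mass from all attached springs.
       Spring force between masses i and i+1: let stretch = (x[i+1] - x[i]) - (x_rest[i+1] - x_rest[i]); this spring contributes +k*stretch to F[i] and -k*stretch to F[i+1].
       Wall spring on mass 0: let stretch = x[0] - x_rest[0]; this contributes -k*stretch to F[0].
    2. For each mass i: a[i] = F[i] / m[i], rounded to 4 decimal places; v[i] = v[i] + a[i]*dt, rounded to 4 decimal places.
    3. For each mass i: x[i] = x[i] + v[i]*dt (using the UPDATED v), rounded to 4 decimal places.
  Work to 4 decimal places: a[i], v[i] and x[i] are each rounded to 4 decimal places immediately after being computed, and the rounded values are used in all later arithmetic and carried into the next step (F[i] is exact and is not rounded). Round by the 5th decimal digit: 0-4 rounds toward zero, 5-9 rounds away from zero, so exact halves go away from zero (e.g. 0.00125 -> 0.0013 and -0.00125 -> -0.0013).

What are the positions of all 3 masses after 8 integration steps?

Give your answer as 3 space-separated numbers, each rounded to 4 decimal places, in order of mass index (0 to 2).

Answer: 5.1622 10.0583 13.4618

Derivation:
Step 0: x=[4.0000 12.0000 14.0000] v=[0.0000 0.0000 -2.0000]
Step 1: x=[4.0400 11.9400 13.8300] v=[0.4000 -0.6000 -1.7000]
Step 2: x=[4.1186 11.8199 13.6911] v=[0.7860 -1.2010 -1.3890]
Step 3: x=[4.2330 11.6415 13.5835] v=[1.1443 -1.7840 -1.0761]
Step 4: x=[4.3792 11.4084 13.5065] v=[1.4619 -2.3307 -0.7703]
Step 5: x=[4.5519 11.1260 13.4585] v=[1.7269 -2.8238 -0.4801]
Step 6: x=[4.7448 10.8012 13.4372] v=[1.9291 -3.2480 -0.2134]
Step 7: x=[4.9508 10.4422 13.4395] v=[2.0603 -3.5900 0.0230]
Step 8: x=[5.1622 10.0583 13.4618] v=[2.1144 -3.8394 0.2233]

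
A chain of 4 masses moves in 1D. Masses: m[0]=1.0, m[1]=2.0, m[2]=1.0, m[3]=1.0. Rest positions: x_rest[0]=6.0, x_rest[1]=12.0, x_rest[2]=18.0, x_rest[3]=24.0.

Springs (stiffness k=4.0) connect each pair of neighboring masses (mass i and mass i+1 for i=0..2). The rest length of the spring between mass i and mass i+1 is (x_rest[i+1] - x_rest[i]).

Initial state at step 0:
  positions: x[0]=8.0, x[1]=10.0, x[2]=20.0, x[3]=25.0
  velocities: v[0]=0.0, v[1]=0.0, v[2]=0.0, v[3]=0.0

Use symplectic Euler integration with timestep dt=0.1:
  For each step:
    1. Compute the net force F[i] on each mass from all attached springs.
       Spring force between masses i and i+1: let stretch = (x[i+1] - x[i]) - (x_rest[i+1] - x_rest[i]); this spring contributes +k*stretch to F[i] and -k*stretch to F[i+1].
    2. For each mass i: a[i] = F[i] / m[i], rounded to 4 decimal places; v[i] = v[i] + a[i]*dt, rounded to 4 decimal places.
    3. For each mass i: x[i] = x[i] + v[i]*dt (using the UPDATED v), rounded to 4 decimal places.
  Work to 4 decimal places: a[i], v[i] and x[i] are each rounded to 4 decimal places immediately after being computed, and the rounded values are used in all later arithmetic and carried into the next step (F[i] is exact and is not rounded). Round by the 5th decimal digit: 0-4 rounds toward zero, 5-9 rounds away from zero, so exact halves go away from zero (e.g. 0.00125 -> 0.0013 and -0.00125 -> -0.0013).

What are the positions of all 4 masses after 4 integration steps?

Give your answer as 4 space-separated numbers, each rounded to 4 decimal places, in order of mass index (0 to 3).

Answer: 6.5847 11.4049 18.3404 25.2652

Derivation:
Step 0: x=[8.0000 10.0000 20.0000 25.0000] v=[0.0000 0.0000 0.0000 0.0000]
Step 1: x=[7.8400 10.1600 19.8000 25.0400] v=[-1.6000 1.6000 -2.0000 0.4000]
Step 2: x=[7.5328 10.4664 19.4240 25.1104] v=[-3.0720 3.0640 -3.7600 0.7040]
Step 3: x=[7.1029 10.8933 18.9172 25.1933] v=[-4.2986 4.2688 -5.0685 0.8294]
Step 4: x=[6.5847 11.4049 18.3404 25.2652] v=[-5.1824 5.1155 -5.7676 0.7190]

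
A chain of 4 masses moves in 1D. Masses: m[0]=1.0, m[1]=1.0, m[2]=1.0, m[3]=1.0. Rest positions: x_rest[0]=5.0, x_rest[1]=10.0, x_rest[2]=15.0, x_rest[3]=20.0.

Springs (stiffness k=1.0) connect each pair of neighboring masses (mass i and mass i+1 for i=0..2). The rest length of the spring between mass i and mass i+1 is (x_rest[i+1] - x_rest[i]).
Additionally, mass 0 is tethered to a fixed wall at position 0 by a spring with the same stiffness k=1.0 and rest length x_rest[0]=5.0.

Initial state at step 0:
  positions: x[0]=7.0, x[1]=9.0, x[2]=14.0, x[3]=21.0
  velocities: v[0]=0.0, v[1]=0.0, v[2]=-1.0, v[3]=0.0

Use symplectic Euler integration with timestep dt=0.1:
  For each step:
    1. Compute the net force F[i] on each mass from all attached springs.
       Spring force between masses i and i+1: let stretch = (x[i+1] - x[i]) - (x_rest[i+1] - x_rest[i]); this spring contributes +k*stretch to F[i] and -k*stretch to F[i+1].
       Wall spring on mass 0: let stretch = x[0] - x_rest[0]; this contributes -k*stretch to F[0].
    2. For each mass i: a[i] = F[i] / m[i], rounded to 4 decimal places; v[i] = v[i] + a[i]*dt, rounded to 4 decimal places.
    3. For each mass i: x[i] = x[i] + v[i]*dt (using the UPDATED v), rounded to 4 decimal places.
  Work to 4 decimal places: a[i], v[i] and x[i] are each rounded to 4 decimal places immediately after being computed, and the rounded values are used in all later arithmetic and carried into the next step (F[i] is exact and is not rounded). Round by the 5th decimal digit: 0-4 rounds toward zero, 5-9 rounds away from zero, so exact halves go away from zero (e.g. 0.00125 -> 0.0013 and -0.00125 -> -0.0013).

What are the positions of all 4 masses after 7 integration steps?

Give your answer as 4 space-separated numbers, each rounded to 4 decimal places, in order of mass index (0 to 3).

Answer: 5.7555 9.6813 13.9270 20.4366

Derivation:
Step 0: x=[7.0000 9.0000 14.0000 21.0000] v=[0.0000 0.0000 -1.0000 0.0000]
Step 1: x=[6.9500 9.0300 13.9200 20.9800] v=[-0.5000 0.3000 -0.8000 -0.2000]
Step 2: x=[6.8513 9.0881 13.8617 20.9394] v=[-0.9870 0.5810 -0.5830 -0.4060]
Step 3: x=[6.7065 9.1716 13.8264 20.8780] v=[-1.4485 0.8347 -0.3526 -0.6138]
Step 4: x=[6.5192 9.2770 13.8151 20.7961] v=[-1.8726 1.0537 -0.1129 -0.8190]
Step 5: x=[6.2943 9.4002 13.8282 20.6944] v=[-2.2487 1.2317 0.1314 -1.0171]
Step 6: x=[6.0376 9.5366 13.8657 20.5740] v=[-2.5675 1.3639 0.3752 -1.2037]
Step 7: x=[5.7555 9.6813 13.9270 20.4366] v=[-2.8214 1.4469 0.6131 -1.3745]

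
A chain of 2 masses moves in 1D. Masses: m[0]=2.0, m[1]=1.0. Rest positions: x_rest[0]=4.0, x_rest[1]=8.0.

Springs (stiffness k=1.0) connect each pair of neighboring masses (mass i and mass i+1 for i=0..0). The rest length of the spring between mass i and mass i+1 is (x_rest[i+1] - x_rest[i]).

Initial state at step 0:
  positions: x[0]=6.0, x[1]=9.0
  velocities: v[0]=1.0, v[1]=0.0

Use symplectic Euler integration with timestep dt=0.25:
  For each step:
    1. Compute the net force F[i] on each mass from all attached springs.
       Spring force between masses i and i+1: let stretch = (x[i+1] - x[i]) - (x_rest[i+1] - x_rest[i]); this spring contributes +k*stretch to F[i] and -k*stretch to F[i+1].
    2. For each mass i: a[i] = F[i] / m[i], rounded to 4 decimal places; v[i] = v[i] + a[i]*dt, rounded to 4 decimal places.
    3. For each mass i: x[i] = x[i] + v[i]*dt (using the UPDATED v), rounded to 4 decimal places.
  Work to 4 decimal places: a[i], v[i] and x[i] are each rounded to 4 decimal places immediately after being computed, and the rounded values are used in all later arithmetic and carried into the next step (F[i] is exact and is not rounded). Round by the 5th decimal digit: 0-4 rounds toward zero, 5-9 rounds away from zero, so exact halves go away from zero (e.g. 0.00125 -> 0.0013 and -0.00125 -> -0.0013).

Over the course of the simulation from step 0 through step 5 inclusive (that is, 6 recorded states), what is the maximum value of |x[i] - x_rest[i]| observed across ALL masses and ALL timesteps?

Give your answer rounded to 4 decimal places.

Step 0: x=[6.0000 9.0000] v=[1.0000 0.0000]
Step 1: x=[6.2188 9.0625] v=[0.8750 0.2500]
Step 2: x=[6.4014 9.1973] v=[0.7305 0.5391]
Step 3: x=[6.5464 9.4073] v=[0.5800 0.8401]
Step 4: x=[6.6558 9.6885] v=[0.4376 1.1249]
Step 5: x=[6.7350 10.0302] v=[0.3167 1.3667]
Max displacement = 2.7350

Answer: 2.7350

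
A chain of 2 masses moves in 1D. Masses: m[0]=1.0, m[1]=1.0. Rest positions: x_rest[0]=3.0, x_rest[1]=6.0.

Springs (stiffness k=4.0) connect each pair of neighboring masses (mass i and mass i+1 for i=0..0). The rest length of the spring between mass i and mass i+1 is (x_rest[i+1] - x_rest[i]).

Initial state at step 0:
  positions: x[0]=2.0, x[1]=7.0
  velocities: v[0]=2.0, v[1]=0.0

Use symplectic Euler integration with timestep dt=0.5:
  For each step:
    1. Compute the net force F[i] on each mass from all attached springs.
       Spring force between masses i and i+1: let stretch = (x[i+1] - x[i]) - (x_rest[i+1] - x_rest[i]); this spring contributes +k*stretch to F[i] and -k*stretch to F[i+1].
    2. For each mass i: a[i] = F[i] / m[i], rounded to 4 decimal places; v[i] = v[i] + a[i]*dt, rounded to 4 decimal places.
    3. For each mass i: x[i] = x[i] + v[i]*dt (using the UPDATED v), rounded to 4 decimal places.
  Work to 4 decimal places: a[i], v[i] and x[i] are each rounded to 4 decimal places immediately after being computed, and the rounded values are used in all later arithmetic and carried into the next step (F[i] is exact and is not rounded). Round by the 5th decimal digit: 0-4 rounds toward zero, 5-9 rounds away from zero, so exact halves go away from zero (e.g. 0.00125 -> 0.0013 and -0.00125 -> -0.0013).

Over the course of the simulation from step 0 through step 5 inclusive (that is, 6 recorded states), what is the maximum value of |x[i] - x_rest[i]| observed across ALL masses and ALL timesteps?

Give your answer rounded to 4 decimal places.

Answer: 4.0000

Derivation:
Step 0: x=[2.0000 7.0000] v=[2.0000 0.0000]
Step 1: x=[5.0000 5.0000] v=[6.0000 -4.0000]
Step 2: x=[5.0000 6.0000] v=[0.0000 2.0000]
Step 3: x=[3.0000 9.0000] v=[-4.0000 6.0000]
Step 4: x=[4.0000 9.0000] v=[2.0000 0.0000]
Step 5: x=[7.0000 7.0000] v=[6.0000 -4.0000]
Max displacement = 4.0000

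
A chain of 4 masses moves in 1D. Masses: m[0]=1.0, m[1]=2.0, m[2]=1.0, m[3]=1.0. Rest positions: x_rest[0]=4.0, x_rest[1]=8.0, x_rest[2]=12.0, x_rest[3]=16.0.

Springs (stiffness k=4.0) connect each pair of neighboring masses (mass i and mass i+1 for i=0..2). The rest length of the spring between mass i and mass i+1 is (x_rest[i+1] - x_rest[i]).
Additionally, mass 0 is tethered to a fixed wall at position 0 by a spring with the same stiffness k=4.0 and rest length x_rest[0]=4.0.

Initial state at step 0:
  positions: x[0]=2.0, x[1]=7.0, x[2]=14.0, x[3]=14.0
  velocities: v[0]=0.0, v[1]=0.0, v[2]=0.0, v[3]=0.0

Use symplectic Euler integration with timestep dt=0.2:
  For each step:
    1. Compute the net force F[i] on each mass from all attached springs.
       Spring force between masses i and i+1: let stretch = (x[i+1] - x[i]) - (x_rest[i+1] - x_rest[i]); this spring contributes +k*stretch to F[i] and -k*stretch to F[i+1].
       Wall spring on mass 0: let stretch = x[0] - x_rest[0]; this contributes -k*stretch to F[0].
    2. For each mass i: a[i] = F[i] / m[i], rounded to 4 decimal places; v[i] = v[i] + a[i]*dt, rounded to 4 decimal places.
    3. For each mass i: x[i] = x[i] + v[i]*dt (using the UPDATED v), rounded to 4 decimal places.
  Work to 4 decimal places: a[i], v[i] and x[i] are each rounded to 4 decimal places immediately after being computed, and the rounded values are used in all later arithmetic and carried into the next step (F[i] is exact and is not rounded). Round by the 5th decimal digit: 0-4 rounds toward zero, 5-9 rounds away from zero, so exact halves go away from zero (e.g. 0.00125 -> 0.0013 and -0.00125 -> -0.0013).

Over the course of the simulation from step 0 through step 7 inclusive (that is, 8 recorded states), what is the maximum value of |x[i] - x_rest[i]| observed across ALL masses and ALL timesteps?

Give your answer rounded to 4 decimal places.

Step 0: x=[2.0000 7.0000 14.0000 14.0000] v=[0.0000 0.0000 0.0000 0.0000]
Step 1: x=[2.4800 7.1600 12.8800 14.6400] v=[2.4000 0.8000 -5.6000 3.2000]
Step 2: x=[3.3120 7.4032 11.1264 15.6384] v=[4.1600 1.2160 -8.7680 4.9920]
Step 3: x=[4.2687 7.6170 9.4990 16.5549] v=[4.7834 1.0688 -8.1370 4.5824]
Step 4: x=[5.0781 7.7135 8.6994 16.9824] v=[4.0471 0.4823 -3.9979 2.1377]
Step 5: x=[5.4967 7.6780 9.0674 16.7247] v=[2.0929 -0.1775 1.8398 -1.2887]
Step 6: x=[5.3848 7.5791 10.4382 15.8818] v=[-0.5594 -0.4943 6.8541 -4.2145]
Step 7: x=[4.7624 7.5334 12.2225 14.8079] v=[-3.1118 -0.2284 8.9217 -5.3694]
Max displacement = 3.3006

Answer: 3.3006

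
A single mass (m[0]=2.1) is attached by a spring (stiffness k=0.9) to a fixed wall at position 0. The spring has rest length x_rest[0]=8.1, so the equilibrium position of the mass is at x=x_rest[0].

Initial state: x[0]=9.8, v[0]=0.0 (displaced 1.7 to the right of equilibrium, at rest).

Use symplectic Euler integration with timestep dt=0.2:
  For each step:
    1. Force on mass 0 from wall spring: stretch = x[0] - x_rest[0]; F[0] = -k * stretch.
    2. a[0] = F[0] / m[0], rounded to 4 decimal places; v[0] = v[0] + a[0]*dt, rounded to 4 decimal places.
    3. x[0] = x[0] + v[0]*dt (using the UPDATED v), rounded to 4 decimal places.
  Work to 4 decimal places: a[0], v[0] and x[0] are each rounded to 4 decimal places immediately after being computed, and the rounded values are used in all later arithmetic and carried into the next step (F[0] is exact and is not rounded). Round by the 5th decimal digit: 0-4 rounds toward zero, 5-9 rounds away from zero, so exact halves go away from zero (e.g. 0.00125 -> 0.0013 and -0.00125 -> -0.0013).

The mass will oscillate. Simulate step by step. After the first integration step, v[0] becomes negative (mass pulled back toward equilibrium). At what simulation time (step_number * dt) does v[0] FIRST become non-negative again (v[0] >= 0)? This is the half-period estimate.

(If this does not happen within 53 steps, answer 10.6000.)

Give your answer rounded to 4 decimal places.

Answer: 4.8000

Derivation:
Step 0: x=[9.8000] v=[0.0000]
Step 1: x=[9.7709] v=[-0.1457]
Step 2: x=[9.7131] v=[-0.2889]
Step 3: x=[9.6277] v=[-0.4272]
Step 4: x=[9.5161] v=[-0.5581]
Step 5: x=[9.3802] v=[-0.6795]
Step 6: x=[9.2224] v=[-0.7892]
Step 7: x=[9.0453] v=[-0.8854]
Step 8: x=[8.8520] v=[-0.9664]
Step 9: x=[8.6458] v=[-1.0309]
Step 10: x=[8.4303] v=[-1.0777]
Step 11: x=[8.2091] v=[-1.1060]
Step 12: x=[7.9860] v=[-1.1154]
Step 13: x=[7.7649] v=[-1.1056]
Step 14: x=[7.5495] v=[-1.0769]
Step 15: x=[7.3436] v=[-1.0297]
Step 16: x=[7.1506] v=[-0.9649]
Step 17: x=[6.9739] v=[-0.8835]
Step 18: x=[6.8165] v=[-0.7870]
Step 19: x=[6.6811] v=[-0.6770]
Step 20: x=[6.5700] v=[-0.5554]
Step 21: x=[6.4851] v=[-0.4243]
Step 22: x=[6.4279] v=[-0.2859]
Step 23: x=[6.3994] v=[-0.1426]
Step 24: x=[6.4000] v=[0.0032]
First v>=0 after going negative at step 24, time=4.8000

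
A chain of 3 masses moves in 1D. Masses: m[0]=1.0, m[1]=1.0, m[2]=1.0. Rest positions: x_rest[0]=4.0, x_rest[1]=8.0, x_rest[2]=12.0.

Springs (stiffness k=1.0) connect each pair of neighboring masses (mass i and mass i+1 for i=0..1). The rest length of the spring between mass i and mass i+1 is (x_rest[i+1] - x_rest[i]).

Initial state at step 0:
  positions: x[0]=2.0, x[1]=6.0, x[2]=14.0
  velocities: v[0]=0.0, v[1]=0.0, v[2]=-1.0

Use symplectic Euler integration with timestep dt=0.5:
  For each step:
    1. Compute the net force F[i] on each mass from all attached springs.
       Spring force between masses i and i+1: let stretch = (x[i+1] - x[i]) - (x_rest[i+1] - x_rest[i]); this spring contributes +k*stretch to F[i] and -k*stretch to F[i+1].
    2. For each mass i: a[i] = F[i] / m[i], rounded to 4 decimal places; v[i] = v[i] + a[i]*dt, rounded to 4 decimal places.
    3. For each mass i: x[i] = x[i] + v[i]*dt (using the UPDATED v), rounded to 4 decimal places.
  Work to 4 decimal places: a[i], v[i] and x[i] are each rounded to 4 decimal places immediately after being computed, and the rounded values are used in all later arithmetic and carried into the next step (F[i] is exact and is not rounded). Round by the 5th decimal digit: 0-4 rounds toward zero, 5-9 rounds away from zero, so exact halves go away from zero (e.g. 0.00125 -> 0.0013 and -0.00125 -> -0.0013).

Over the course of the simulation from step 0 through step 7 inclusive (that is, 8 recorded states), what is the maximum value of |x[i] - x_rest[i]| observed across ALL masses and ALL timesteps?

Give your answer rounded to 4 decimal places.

Step 0: x=[2.0000 6.0000 14.0000] v=[0.0000 0.0000 -1.0000]
Step 1: x=[2.0000 7.0000 12.5000] v=[0.0000 2.0000 -3.0000]
Step 2: x=[2.2500 8.1250 10.6250] v=[0.5000 2.2500 -3.7500]
Step 3: x=[2.9688 8.4063 9.1250] v=[1.4375 0.5625 -3.0000]
Step 4: x=[4.0470 7.5079 8.4453] v=[2.1563 -1.7969 -1.3594]
Step 5: x=[4.9904 5.9786 8.5313] v=[1.8868 -3.0587 0.1719]
Step 6: x=[5.1809 4.8404 8.9791] v=[0.3809 -2.2765 0.8956]
Step 7: x=[4.2862 4.8220 9.3923] v=[-1.7894 -0.0369 0.8263]
Max displacement = 3.5547

Answer: 3.5547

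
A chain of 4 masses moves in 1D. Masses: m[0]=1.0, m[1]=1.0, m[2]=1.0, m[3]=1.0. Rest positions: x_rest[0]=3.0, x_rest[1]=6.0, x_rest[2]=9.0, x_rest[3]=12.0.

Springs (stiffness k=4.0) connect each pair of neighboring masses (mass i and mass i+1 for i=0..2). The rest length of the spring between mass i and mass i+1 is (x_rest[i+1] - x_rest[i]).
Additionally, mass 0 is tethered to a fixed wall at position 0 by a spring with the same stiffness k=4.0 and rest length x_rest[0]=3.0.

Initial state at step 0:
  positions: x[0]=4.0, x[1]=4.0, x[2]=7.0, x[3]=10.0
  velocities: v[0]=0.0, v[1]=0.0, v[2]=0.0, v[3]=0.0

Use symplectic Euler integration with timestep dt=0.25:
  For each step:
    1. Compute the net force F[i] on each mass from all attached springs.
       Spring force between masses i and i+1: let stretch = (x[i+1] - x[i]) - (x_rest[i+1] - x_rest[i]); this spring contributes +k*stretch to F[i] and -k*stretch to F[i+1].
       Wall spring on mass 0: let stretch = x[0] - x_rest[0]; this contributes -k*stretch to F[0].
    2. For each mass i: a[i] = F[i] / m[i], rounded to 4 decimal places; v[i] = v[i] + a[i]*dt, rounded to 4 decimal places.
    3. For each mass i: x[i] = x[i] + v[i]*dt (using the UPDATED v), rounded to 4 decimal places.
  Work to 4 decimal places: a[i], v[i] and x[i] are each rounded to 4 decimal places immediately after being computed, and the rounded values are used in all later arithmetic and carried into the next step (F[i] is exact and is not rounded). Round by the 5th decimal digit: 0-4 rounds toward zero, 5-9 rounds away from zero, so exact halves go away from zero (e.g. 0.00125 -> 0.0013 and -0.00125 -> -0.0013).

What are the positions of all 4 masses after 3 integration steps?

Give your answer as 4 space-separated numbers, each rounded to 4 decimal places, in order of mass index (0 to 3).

Answer: 0.9375 5.9063 7.6875 10.0469

Derivation:
Step 0: x=[4.0000 4.0000 7.0000 10.0000] v=[0.0000 0.0000 0.0000 0.0000]
Step 1: x=[3.0000 4.7500 7.0000 10.0000] v=[-4.0000 3.0000 0.0000 0.0000]
Step 2: x=[1.6875 5.6250 7.1875 10.0000] v=[-5.2500 3.5000 0.7500 0.0000]
Step 3: x=[0.9375 5.9063 7.6875 10.0469] v=[-3.0000 1.1250 2.0000 0.1875]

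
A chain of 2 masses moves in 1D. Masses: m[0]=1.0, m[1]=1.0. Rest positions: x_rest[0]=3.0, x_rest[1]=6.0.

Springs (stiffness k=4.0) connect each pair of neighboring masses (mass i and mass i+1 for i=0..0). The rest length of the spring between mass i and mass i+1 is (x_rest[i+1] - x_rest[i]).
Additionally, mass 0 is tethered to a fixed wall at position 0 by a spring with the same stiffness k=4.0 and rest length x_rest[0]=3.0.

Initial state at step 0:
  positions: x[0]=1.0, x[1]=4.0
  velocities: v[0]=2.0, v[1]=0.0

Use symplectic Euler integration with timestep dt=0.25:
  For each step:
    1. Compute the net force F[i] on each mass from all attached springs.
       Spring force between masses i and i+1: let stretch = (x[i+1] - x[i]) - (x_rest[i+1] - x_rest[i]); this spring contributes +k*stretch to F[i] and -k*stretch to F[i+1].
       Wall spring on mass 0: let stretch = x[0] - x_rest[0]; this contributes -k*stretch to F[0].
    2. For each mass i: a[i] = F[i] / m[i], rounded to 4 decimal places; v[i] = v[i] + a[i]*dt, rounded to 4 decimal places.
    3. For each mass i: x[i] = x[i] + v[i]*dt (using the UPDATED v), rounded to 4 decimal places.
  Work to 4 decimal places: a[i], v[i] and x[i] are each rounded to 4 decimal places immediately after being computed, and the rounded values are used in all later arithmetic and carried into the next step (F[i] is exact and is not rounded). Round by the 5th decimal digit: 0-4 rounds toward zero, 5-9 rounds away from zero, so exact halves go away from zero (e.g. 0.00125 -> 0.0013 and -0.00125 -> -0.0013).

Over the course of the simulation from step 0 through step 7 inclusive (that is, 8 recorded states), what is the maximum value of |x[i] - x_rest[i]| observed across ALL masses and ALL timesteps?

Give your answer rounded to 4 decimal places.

Step 0: x=[1.0000 4.0000] v=[2.0000 0.0000]
Step 1: x=[2.0000 4.0000] v=[4.0000 0.0000]
Step 2: x=[3.0000 4.2500] v=[4.0000 1.0000]
Step 3: x=[3.5625 4.9375] v=[2.2500 2.7500]
Step 4: x=[3.5781 6.0313] v=[0.0625 4.3750]
Step 5: x=[3.3125 7.2618] v=[-1.0624 4.9218]
Step 6: x=[3.2061 8.2549] v=[-0.4256 3.9725]
Step 7: x=[3.5604 8.7358] v=[1.4171 1.9237]
Max displacement = 2.7358

Answer: 2.7358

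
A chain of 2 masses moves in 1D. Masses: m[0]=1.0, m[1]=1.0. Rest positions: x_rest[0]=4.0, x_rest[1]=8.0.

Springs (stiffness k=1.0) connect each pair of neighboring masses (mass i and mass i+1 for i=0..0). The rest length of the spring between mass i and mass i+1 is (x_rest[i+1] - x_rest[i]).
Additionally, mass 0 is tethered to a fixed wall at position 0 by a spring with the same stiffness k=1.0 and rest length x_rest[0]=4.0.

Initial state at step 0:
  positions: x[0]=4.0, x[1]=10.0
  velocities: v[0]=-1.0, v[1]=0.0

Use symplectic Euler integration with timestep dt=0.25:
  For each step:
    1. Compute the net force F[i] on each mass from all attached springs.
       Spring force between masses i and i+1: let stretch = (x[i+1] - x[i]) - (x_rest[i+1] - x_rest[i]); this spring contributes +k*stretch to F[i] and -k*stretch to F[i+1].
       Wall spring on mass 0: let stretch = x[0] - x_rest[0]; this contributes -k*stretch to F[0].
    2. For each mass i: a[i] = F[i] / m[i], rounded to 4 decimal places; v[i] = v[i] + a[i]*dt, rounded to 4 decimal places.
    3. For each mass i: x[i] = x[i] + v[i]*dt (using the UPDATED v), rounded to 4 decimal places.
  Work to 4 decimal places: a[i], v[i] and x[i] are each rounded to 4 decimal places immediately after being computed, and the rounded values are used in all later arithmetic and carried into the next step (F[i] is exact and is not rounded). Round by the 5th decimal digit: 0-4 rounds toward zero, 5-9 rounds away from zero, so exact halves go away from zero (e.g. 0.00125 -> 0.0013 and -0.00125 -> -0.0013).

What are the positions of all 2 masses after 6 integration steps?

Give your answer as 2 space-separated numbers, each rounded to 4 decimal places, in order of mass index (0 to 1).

Step 0: x=[4.0000 10.0000] v=[-1.0000 0.0000]
Step 1: x=[3.8750 9.8750] v=[-0.5000 -0.5000]
Step 2: x=[3.8828 9.6250] v=[0.0313 -1.0000]
Step 3: x=[4.0069 9.2661] v=[0.4962 -1.4356]
Step 4: x=[4.2092 8.8285] v=[0.8093 -1.7504]
Step 5: x=[4.4372 8.3522] v=[0.9118 -1.9052]
Step 6: x=[4.6325 7.8812] v=[0.7813 -1.8840]

Answer: 4.6325 7.8812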